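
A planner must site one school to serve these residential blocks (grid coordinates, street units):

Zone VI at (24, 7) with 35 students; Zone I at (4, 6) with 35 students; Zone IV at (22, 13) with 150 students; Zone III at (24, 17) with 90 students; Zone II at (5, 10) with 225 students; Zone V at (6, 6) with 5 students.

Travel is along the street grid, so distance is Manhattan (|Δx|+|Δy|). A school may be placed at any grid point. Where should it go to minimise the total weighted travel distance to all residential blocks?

Manhattan distance separates: Σwᵢ(|x−xᵢ|+|y−yᵢ|) = Σwᵢ|x−xᵢ| + Σwᵢ|y−yᵢ|, so x and y are optimised independently as 1-D weighted medians.
Total weight W = 540; half = 270.
x-coordinate, sorted with cumulative weight:
  x=4 (Zone I, w=35) cum 35
  x=5 (Zone II, w=225) cum 260
  x=6 (Zone V, w=5) cum 265
  x=22 (Zone IV, w=150) cum 415  ← median
  x=24 (Zone VI, w=35) cum 450
  x=24 (Zone III, w=90) cum 540
⇒ x* = 22
y-coordinate, sorted with cumulative weight:
  y=6 (Zone I, w=35) cum 35
  y=6 (Zone V, w=5) cum 40
  y=7 (Zone VI, w=35) cum 75
  y=10 (Zone II, w=225) cum 300  ← median
  y=13 (Zone IV, w=150) cum 450
  y=17 (Zone III, w=90) cum 540
⇒ y* = 10

(22, 10)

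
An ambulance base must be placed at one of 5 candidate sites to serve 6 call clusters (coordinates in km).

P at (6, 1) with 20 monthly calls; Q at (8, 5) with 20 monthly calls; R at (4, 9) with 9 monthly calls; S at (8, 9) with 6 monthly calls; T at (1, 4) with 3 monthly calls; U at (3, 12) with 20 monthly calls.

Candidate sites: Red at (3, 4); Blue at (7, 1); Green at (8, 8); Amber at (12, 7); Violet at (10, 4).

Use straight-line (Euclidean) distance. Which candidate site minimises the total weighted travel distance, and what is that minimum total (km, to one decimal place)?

Green, total 401.0 km

Total weighted distance at each candidate:
  Red (3, 4): total = 441.2
  Blue (7, 1): total = 482.0
  Green (8, 8): total = 401.0
  Amber (12, 7): total = 600.3
  Violet (10, 4): total = 486.9
Minimum is at Green with total 401.0 km.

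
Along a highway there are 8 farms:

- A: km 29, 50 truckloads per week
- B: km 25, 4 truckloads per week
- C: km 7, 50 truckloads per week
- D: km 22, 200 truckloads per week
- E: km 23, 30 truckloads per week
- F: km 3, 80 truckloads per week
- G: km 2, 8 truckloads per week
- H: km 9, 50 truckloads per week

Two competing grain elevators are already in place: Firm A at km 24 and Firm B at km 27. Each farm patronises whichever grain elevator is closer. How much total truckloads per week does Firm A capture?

The indifferent point is the midpoint (24+27)/2 = 25.5; farms left of it (closer to Firm A at 24) go to Firm A, those right go to Firm B.
  G at 2 (w=8) → Firm A
  F at 3 (w=80) → Firm A
  C at 7 (w=50) → Firm A
  H at 9 (w=50) → Firm A
  D at 22 (w=200) → Firm A
  E at 23 (w=30) → Firm A
  B at 25 (w=4) → Firm A
  A at 29 (w=50) → Firm B
Firm A captures 422; Firm B captures 50.

422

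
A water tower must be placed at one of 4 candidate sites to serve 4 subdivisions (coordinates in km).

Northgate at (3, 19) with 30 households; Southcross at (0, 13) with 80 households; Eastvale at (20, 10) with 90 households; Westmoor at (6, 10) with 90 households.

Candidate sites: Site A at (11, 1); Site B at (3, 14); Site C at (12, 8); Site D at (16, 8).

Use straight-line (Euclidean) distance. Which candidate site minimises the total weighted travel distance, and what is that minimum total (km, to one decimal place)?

Total weighted distance at each candidate:
  Site A (11, 1): total = 3965.4
  Site B (3, 14): total = 2424.8
  Site C (12, 8): total = 2777.7
  Site D (16, 8): total = 3172.2
Minimum is at Site B with total 2424.8 km.

Site B, total 2424.8 km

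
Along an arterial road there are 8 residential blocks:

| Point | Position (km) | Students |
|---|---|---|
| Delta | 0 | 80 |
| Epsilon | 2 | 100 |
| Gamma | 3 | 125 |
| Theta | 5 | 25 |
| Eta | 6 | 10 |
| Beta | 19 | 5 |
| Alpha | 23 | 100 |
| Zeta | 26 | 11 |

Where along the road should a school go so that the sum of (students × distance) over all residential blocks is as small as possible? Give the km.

x = 3

For a sum of weighted absolute distances on a line, the optimum is the weighted median (not the mean). Total weight W = 456; half-weight = 228.
Sort by position and accumulate weight:
  km 0 (Delta, w=80) → cum 80
  km 2 (Epsilon, w=100) → cum 180
  km 3 (Gamma, w=125) → cum 305  ≥ 228 → median here
  km 5 (Theta, w=25) → cum 330
  km 6 (Eta, w=10) → cum 340
  km 19 (Beta, w=5) → cum 345
  km 23 (Alpha, w=100) → cum 445
  km 26 (Zeta, w=11) → cum 456
Optimal location: km 3.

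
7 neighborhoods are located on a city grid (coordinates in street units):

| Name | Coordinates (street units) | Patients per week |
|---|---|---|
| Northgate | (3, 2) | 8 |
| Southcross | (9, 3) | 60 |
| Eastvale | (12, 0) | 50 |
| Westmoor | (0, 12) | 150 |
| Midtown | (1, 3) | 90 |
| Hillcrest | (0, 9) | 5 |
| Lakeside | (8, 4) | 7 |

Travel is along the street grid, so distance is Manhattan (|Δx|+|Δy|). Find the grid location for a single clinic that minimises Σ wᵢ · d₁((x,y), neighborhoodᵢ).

(1, 3)

Manhattan distance separates: Σwᵢ(|x−xᵢ|+|y−yᵢ|) = Σwᵢ|x−xᵢ| + Σwᵢ|y−yᵢ|, so x and y are optimised independently as 1-D weighted medians.
Total weight W = 370; half = 185.
x-coordinate, sorted with cumulative weight:
  x=0 (Westmoor, w=150) cum 150
  x=0 (Hillcrest, w=5) cum 155
  x=1 (Midtown, w=90) cum 245  ← median
  x=3 (Northgate, w=8) cum 253
  x=8 (Lakeside, w=7) cum 260
  x=9 (Southcross, w=60) cum 320
  x=12 (Eastvale, w=50) cum 370
⇒ x* = 1
y-coordinate, sorted with cumulative weight:
  y=0 (Eastvale, w=50) cum 50
  y=2 (Northgate, w=8) cum 58
  y=3 (Southcross, w=60) cum 118
  y=3 (Midtown, w=90) cum 208  ← median
  y=4 (Lakeside, w=7) cum 215
  y=9 (Hillcrest, w=5) cum 220
  y=12 (Westmoor, w=150) cum 370
⇒ y* = 3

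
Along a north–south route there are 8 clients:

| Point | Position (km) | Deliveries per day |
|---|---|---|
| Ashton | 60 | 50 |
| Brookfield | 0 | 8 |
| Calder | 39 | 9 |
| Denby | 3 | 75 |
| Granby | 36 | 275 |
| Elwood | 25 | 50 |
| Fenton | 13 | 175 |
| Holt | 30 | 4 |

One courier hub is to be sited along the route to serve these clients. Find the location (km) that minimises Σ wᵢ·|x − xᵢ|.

x = 36

For a sum of weighted absolute distances on a line, the optimum is the weighted median (not the mean). Total weight W = 646; half-weight = 323.
Sort by position and accumulate weight:
  km 0 (Brookfield, w=8) → cum 8
  km 3 (Denby, w=75) → cum 83
  km 13 (Fenton, w=175) → cum 258
  km 25 (Elwood, w=50) → cum 308
  km 30 (Holt, w=4) → cum 312
  km 36 (Granby, w=275) → cum 587  ≥ 323 → median here
  km 39 (Calder, w=9) → cum 596
  km 60 (Ashton, w=50) → cum 646
Optimal location: km 36.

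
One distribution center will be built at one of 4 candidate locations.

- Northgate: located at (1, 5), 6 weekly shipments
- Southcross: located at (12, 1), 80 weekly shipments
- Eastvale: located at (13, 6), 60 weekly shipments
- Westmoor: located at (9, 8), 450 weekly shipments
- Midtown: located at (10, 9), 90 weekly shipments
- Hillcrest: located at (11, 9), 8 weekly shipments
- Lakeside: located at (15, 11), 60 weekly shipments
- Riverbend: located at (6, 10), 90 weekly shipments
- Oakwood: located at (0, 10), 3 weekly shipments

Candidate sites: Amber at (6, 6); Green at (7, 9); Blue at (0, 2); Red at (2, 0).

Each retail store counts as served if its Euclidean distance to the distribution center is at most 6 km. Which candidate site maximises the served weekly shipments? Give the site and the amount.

Amber, covering 644

Coverage radius r = 6 km; a point is covered iff (Δx)²+(Δy)² ≤ 6² = 36.
  Amber (6, 6): covers {Northgate, Westmoor, Midtown, Hillcrest, Riverbend} → 644
  Green (7, 9): covers {Westmoor, Midtown, Hillcrest, Riverbend} → 638
  Blue (0, 2): covers {Northgate} → 6
  Red (2, 0): covers {Northgate} → 6
Maximum coverage at Amber: 644 weekly shipments.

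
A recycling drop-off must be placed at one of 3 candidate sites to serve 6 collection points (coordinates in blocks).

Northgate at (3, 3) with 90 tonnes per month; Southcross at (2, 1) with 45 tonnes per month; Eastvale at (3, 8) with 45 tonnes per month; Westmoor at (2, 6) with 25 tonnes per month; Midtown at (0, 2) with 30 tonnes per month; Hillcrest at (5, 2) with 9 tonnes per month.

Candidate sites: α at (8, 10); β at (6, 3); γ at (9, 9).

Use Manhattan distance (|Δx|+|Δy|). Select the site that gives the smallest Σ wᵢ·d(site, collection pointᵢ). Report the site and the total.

Total weighted distance at each candidate:
  α (8, 10): total = 2899
  β (6, 3): total = 1303
  γ (9, 9): total = 2899
Minimum is at β with total 1303 blocks.

β, total 1303 blocks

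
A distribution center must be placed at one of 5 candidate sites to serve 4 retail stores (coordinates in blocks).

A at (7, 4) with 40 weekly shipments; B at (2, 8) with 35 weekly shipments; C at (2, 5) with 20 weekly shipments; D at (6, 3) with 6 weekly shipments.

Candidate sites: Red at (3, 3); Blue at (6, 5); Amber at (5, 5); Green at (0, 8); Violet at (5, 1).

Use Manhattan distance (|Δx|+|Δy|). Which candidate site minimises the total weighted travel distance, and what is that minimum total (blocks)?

Amber, total 408 blocks

Total weighted distance at each candidate:
  Red (3, 3): total = 488
  Blue (6, 5): total = 417
  Amber (5, 5): total = 408
  Green (0, 8): total = 676
  Violet (5, 1): total = 708
Minimum is at Amber with total 408 blocks.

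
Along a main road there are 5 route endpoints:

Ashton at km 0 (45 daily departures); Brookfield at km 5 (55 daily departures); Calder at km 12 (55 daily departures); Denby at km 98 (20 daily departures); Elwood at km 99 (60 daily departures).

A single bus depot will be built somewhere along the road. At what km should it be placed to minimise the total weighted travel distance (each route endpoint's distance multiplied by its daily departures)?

x = 12

For a sum of weighted absolute distances on a line, the optimum is the weighted median (not the mean). Total weight W = 235; half-weight = 117.5.
Sort by position and accumulate weight:
  km 0 (Ashton, w=45) → cum 45
  km 5 (Brookfield, w=55) → cum 100
  km 12 (Calder, w=55) → cum 155  ≥ 117.5 → median here
  km 98 (Denby, w=20) → cum 175
  km 99 (Elwood, w=60) → cum 235
Optimal location: km 12.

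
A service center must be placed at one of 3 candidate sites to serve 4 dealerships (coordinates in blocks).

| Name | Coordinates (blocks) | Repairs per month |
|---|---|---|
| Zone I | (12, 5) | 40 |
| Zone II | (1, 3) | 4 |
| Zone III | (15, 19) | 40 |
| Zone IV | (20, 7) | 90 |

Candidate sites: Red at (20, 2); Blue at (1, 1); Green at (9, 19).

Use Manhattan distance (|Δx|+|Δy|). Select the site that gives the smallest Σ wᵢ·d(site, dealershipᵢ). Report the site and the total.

Total weighted distance at each candidate:
  Red (20, 2): total = 1850
  Blue (1, 1): total = 4138
  Green (9, 19): total = 3086
Minimum is at Red with total 1850 blocks.

Red, total 1850 blocks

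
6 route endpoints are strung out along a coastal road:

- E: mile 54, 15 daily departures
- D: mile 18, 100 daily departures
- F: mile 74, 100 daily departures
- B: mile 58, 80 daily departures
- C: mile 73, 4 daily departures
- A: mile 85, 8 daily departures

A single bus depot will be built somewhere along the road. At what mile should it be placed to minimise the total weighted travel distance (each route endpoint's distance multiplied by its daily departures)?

For a sum of weighted absolute distances on a line, the optimum is the weighted median (not the mean). Total weight W = 307; half-weight = 153.5.
Sort by position and accumulate weight:
  mile 18 (D, w=100) → cum 100
  mile 54 (E, w=15) → cum 115
  mile 58 (B, w=80) → cum 195  ≥ 153.5 → median here
  mile 73 (C, w=4) → cum 199
  mile 74 (F, w=100) → cum 299
  mile 85 (A, w=8) → cum 307
Optimal location: mile 58.

x = 58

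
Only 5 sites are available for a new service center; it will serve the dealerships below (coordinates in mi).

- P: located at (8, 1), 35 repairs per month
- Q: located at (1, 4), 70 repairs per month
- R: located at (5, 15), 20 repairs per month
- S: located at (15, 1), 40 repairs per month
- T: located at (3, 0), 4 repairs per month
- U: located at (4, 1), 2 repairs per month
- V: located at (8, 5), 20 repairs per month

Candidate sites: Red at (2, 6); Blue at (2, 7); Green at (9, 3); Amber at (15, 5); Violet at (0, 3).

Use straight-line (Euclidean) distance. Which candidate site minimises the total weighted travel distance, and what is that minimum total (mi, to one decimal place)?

Total weighted distance at each candidate:
  Red (2, 6): total = 1333.5
  Blue (2, 7): total = 1429.4
  Green (9, 3): total = 1230.9
  Amber (15, 5): total = 1922.9
  Violet (0, 3): total = 1443.8
Minimum is at Green with total 1230.9 mi.

Green, total 1230.9 mi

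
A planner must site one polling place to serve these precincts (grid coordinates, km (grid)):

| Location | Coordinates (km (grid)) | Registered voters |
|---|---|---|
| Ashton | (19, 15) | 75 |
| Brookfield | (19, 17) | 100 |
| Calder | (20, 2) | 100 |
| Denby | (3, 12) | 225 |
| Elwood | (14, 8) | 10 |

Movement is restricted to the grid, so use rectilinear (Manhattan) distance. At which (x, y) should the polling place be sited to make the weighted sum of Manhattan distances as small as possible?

Manhattan distance separates: Σwᵢ(|x−xᵢ|+|y−yᵢ|) = Σwᵢ|x−xᵢ| + Σwᵢ|y−yᵢ|, so x and y are optimised independently as 1-D weighted medians.
Total weight W = 510; half = 255.
x-coordinate, sorted with cumulative weight:
  x=3 (Denby, w=225) cum 225
  x=14 (Elwood, w=10) cum 235
  x=19 (Ashton, w=75) cum 310  ← median
  x=19 (Brookfield, w=100) cum 410
  x=20 (Calder, w=100) cum 510
⇒ x* = 19
y-coordinate, sorted with cumulative weight:
  y=2 (Calder, w=100) cum 100
  y=8 (Elwood, w=10) cum 110
  y=12 (Denby, w=225) cum 335  ← median
  y=15 (Ashton, w=75) cum 410
  y=17 (Brookfield, w=100) cum 510
⇒ y* = 12

(19, 12)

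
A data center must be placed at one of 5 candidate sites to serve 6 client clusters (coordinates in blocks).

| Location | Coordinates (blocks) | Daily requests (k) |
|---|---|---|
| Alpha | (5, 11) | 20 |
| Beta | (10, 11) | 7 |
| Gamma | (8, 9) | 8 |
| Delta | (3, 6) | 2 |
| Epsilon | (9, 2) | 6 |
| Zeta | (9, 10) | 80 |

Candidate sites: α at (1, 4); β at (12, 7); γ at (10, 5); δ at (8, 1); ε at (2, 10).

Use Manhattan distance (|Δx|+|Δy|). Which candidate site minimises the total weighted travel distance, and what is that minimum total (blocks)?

γ, total 830 blocks

Total weighted distance at each candidate:
  α (1, 4): total = 1616
  β (12, 7): total = 858
  γ (10, 5): total = 830
  δ (8, 1): total = 1240
  ε (2, 10): total = 859
Minimum is at γ with total 830 blocks.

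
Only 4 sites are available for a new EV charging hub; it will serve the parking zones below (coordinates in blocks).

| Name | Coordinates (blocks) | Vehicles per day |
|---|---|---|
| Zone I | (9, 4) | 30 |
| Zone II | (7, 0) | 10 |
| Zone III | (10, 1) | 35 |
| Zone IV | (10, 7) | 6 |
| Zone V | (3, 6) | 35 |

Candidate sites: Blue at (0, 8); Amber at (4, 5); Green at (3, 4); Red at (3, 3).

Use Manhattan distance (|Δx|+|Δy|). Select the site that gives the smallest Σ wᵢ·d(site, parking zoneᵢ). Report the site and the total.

Amber, total 728 blocks

Total weighted distance at each candidate:
  Blue (0, 8): total = 1376
  Amber (4, 5): total = 728
  Green (3, 4): total = 740
  Red (3, 3): total = 766
Minimum is at Amber with total 728 blocks.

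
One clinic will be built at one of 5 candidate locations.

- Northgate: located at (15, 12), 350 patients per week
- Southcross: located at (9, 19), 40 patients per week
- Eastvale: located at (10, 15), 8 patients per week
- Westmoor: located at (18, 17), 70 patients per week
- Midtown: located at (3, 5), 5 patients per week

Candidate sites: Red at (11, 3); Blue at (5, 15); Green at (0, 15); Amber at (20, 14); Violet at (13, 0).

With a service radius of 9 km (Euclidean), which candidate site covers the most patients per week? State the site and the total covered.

Coverage radius r = 9 km; a point is covered iff (Δx)²+(Δy)² ≤ 9² = 81.
  Red (11, 3): covers {Midtown} → 5
  Blue (5, 15): covers {Southcross, Eastvale} → 48
  Green (0, 15): covers {none} → 0
  Amber (20, 14): covers {Northgate, Westmoor} → 420
  Violet (13, 0): covers {none} → 0
Maximum coverage at Amber: 420 patients per week.

Amber, covering 420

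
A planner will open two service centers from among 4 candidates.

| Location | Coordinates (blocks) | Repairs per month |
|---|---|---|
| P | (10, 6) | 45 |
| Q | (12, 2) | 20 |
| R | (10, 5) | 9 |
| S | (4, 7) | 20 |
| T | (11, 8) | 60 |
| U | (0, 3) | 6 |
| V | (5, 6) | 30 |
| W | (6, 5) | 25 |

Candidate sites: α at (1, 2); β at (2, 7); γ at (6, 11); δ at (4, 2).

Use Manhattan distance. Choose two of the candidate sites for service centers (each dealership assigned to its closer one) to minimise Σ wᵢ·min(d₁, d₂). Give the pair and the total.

Evaluate every pair (each demand assigned to the nearer of the two):
  {γ, δ}: total = 1531
  {β, δ}: total = 1561
  {β, γ}: total = 1621
  {α, β}: total = 1637
  {α, γ}: total = 1657
  {α, δ}: total = 1858
Best pair: {γ, δ} with total 1531.

{γ, δ}, total 1531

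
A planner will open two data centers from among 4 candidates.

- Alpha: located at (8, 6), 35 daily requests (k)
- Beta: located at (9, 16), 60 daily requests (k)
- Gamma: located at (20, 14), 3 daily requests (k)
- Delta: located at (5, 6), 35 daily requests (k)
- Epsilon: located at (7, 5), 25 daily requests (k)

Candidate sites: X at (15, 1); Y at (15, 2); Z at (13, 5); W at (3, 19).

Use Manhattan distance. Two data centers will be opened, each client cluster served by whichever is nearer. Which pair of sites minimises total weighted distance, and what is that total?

Evaluate every pair (each demand assigned to the nearer of the two):
  {Z, W}: total = 1263
  {X, Z}: total = 1623
  {Y, Z}: total = 1623
  {Y, W}: total = 1741
  {X, W}: total = 1839
  {X, Y}: total = 2401
Best pair: {Z, W} with total 1263.

{Z, W}, total 1263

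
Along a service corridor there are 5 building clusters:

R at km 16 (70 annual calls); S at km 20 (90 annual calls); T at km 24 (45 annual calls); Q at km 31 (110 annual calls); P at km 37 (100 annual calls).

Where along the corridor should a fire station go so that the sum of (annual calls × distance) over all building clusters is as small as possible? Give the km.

x = 31

For a sum of weighted absolute distances on a line, the optimum is the weighted median (not the mean). Total weight W = 415; half-weight = 207.5.
Sort by position and accumulate weight:
  km 16 (R, w=70) → cum 70
  km 20 (S, w=90) → cum 160
  km 24 (T, w=45) → cum 205
  km 31 (Q, w=110) → cum 315  ≥ 207.5 → median here
  km 37 (P, w=100) → cum 415
Optimal location: km 31.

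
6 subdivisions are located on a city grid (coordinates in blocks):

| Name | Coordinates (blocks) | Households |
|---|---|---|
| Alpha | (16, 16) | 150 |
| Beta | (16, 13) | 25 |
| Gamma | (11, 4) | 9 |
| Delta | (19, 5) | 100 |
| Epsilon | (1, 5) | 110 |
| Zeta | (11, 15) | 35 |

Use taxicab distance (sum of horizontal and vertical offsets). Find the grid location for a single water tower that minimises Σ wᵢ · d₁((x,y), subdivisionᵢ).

(16, 5)

Manhattan distance separates: Σwᵢ(|x−xᵢ|+|y−yᵢ|) = Σwᵢ|x−xᵢ| + Σwᵢ|y−yᵢ|, so x and y are optimised independently as 1-D weighted medians.
Total weight W = 429; half = 214.5.
x-coordinate, sorted with cumulative weight:
  x=1 (Epsilon, w=110) cum 110
  x=11 (Gamma, w=9) cum 119
  x=11 (Zeta, w=35) cum 154
  x=16 (Alpha, w=150) cum 304  ← median
  x=16 (Beta, w=25) cum 329
  x=19 (Delta, w=100) cum 429
⇒ x* = 16
y-coordinate, sorted with cumulative weight:
  y=4 (Gamma, w=9) cum 9
  y=5 (Delta, w=100) cum 109
  y=5 (Epsilon, w=110) cum 219  ← median
  y=13 (Beta, w=25) cum 244
  y=15 (Zeta, w=35) cum 279
  y=16 (Alpha, w=150) cum 429
⇒ y* = 5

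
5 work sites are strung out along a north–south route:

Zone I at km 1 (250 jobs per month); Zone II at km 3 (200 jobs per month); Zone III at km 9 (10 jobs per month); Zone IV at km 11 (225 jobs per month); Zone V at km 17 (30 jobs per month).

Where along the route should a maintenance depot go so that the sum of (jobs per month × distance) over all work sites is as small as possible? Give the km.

x = 3

For a sum of weighted absolute distances on a line, the optimum is the weighted median (not the mean). Total weight W = 715; half-weight = 357.5.
Sort by position and accumulate weight:
  km 1 (Zone I, w=250) → cum 250
  km 3 (Zone II, w=200) → cum 450  ≥ 357.5 → median here
  km 9 (Zone III, w=10) → cum 460
  km 11 (Zone IV, w=225) → cum 685
  km 17 (Zone V, w=30) → cum 715
Optimal location: km 3.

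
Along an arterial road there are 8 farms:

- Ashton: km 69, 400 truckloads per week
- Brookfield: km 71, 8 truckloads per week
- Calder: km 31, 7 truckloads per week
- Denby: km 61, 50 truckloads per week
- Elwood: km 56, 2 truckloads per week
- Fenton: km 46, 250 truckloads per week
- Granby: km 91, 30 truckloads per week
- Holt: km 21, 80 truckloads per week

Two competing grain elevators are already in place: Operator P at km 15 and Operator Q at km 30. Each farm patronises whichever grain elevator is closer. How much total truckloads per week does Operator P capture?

80

The indifferent point is the midpoint (15+30)/2 = 22.5; farms left of it (closer to Operator P at 15) go to Operator P, those right go to Operator Q.
  Holt at 21 (w=80) → Operator P
  Calder at 31 (w=7) → Operator Q
  Fenton at 46 (w=250) → Operator Q
  Elwood at 56 (w=2) → Operator Q
  Denby at 61 (w=50) → Operator Q
  Ashton at 69 (w=400) → Operator Q
  Brookfield at 71 (w=8) → Operator Q
  Granby at 91 (w=30) → Operator Q
Operator P captures 80; Operator Q captures 747.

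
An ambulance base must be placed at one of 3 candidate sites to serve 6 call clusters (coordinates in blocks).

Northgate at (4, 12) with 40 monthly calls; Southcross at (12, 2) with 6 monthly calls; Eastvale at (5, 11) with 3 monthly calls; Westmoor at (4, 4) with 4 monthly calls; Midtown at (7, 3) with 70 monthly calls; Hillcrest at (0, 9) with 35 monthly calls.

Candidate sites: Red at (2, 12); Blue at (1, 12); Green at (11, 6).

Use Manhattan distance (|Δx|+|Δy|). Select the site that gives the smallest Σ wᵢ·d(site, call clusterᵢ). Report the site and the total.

Total weighted distance at each candidate:
  Red (2, 12): total = 1407
  Blue (1, 12): total = 1495
  Green (11, 6): total = 1599
Minimum is at Red with total 1407 blocks.

Red, total 1407 blocks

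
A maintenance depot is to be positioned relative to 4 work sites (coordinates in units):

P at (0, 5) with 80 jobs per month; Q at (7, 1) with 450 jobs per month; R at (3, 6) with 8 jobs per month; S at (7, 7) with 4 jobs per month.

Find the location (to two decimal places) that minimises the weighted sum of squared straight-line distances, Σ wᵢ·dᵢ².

The minimiser of Σwᵢ‖p−pᵢ‖² is the weighted centroid p* = (Σwᵢpᵢ)/(Σwᵢ).
Σwᵢ = 542.
Σwᵢxᵢ = 80·0 + 450·7 + 8·3 + 4·7 = 3202.
Σwᵢyᵢ = 80·5 + 450·1 + 8·6 + 4·7 = 926.
x* = 3202/542 = 5.91, y* = 926/542 = 1.71.

(5.91, 1.71)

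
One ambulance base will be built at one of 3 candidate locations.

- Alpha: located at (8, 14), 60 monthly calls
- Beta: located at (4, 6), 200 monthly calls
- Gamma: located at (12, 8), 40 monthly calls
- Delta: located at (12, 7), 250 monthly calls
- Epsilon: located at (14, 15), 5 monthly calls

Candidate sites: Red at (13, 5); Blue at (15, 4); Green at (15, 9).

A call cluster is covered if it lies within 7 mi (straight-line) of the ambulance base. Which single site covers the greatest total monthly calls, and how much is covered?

Coverage radius r = 7 mi; a point is covered iff (Δx)²+(Δy)² ≤ 7² = 49.
  Red (13, 5): covers {Gamma, Delta} → 290
  Blue (15, 4): covers {Gamma, Delta} → 290
  Green (15, 9): covers {Gamma, Delta, Epsilon} → 295
Maximum coverage at Green: 295 monthly calls.

Green, covering 295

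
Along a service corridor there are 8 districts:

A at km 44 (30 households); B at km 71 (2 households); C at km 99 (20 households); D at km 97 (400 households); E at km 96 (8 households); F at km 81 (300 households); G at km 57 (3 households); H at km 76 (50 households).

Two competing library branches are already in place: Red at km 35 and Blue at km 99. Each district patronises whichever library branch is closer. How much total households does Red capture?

The indifferent point is the midpoint (35+99)/2 = 67; districts left of it (closer to Red at 35) go to Red, those right go to Blue.
  A at 44 (w=30) → Red
  G at 57 (w=3) → Red
  B at 71 (w=2) → Blue
  H at 76 (w=50) → Blue
  F at 81 (w=300) → Blue
  E at 96 (w=8) → Blue
  D at 97 (w=400) → Blue
  C at 99 (w=20) → Blue
Red captures 33; Blue captures 780.

33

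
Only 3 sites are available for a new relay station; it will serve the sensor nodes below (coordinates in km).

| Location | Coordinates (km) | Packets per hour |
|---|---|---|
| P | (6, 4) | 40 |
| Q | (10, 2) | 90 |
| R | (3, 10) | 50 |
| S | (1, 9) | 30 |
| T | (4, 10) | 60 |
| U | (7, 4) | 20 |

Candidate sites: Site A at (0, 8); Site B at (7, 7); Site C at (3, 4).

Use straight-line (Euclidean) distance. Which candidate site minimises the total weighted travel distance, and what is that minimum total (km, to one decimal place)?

Total weighted distance at each candidate:
  Site A (0, 8): total = 1990.3
  Site B (7, 7): total = 1405.6
  Site C (3, 4): total = 1681.7
Minimum is at Site B with total 1405.6 km.

Site B, total 1405.6 km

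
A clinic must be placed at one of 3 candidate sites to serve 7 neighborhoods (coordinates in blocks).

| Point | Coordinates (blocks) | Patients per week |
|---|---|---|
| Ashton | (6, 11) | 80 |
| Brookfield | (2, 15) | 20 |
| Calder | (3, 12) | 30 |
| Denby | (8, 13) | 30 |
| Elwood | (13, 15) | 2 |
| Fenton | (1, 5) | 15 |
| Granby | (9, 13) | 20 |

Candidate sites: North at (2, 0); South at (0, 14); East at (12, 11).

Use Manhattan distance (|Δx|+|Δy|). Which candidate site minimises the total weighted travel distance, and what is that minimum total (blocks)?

Total weighted distance at each candidate:
  North (2, 0): total = 3002
  South (0, 14): total = 1578
  East (12, 11): total = 1605
Minimum is at South with total 1578 blocks.

South, total 1578 blocks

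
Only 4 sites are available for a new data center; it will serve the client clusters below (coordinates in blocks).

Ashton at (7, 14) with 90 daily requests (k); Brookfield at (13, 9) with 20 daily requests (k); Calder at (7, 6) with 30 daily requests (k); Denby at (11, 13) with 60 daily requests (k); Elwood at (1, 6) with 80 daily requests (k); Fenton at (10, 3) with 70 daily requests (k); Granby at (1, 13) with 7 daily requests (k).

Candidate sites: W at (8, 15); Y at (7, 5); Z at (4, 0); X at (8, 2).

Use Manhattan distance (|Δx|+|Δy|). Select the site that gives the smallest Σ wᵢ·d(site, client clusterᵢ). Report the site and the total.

Total weighted distance at each candidate:
  W (8, 15): total = 3323
  Y (7, 5): total = 2768
  Z (4, 0): total = 4822
  X (8, 2): total = 3616
Minimum is at Y with total 2768 blocks.

Y, total 2768 blocks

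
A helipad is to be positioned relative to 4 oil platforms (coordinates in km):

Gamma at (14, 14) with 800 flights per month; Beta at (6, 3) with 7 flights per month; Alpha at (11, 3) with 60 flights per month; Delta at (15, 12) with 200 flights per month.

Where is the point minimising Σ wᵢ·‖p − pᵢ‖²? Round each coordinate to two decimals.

(13.97, 12.93)

The minimiser of Σwᵢ‖p−pᵢ‖² is the weighted centroid p* = (Σwᵢpᵢ)/(Σwᵢ).
Σwᵢ = 1067.
Σwᵢxᵢ = 800·14 + 7·6 + 60·11 + 200·15 = 14902.
Σwᵢyᵢ = 800·14 + 7·3 + 60·3 + 200·12 = 13801.
x* = 14902/1067 = 13.97, y* = 13801/1067 = 12.93.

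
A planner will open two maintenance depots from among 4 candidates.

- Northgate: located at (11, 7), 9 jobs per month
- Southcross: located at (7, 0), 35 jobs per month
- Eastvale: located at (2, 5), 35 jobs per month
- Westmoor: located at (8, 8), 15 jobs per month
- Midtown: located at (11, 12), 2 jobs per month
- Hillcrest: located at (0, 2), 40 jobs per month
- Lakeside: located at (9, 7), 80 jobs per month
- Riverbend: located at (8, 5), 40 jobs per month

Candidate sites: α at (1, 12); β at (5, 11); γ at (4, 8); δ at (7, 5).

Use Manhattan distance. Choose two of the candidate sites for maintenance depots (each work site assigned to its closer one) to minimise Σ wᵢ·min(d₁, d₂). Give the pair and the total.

{β, δ}, total 1238

Evaluate every pair (each demand assigned to the nearer of the two):
  {β, δ}: total = 1238
  {α, δ}: total = 1244
  {γ, δ}: total = 1246
  {β, γ}: total = 1866
  {α, γ}: total = 1872
  {α, β}: total = 2369
Best pair: {β, δ} with total 1238.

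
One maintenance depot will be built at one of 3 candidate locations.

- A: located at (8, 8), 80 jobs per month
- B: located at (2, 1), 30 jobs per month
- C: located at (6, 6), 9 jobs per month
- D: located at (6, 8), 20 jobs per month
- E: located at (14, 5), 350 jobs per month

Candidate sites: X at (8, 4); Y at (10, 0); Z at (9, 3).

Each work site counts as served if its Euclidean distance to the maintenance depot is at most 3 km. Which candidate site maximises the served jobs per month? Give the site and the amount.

X, covering 9

Coverage radius r = 3 km; a point is covered iff (Δx)²+(Δy)² ≤ 3² = 9.
  X (8, 4): covers {C} → 9
  Y (10, 0): covers {none} → 0
  Z (9, 3): covers {none} → 0
Maximum coverage at X: 9 jobs per month.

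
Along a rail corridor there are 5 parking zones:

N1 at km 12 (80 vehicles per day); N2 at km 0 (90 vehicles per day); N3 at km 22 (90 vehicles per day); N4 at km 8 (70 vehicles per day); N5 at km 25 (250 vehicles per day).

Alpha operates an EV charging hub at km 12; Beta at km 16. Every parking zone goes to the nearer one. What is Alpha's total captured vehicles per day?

The indifferent point is the midpoint (12+16)/2 = 14; parking zones left of it (closer to Alpha at 12) go to Alpha, those right go to Beta.
  N2 at 0 (w=90) → Alpha
  N4 at 8 (w=70) → Alpha
  N1 at 12 (w=80) → Alpha
  N3 at 22 (w=90) → Beta
  N5 at 25 (w=250) → Beta
Alpha captures 240; Beta captures 340.

240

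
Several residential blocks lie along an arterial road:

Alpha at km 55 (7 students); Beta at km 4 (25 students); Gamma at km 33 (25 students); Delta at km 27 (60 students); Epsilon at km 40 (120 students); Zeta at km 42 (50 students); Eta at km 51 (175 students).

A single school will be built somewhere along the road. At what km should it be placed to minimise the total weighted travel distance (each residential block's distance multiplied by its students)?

x = 42

For a sum of weighted absolute distances on a line, the optimum is the weighted median (not the mean). Total weight W = 462; half-weight = 231.
Sort by position and accumulate weight:
  km 4 (Beta, w=25) → cum 25
  km 27 (Delta, w=60) → cum 85
  km 33 (Gamma, w=25) → cum 110
  km 40 (Epsilon, w=120) → cum 230
  km 42 (Zeta, w=50) → cum 280  ≥ 231 → median here
  km 51 (Eta, w=175) → cum 455
  km 55 (Alpha, w=7) → cum 462
Optimal location: km 42.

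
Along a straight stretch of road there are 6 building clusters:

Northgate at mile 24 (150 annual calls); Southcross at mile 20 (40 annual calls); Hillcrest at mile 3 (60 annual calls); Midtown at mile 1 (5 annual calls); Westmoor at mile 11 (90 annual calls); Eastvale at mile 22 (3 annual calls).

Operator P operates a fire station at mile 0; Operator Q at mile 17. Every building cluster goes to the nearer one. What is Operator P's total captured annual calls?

The indifferent point is the midpoint (0+17)/2 = 8.5; building clusters left of it (closer to Operator P at 0) go to Operator P, those right go to Operator Q.
  Midtown at 1 (w=5) → Operator P
  Hillcrest at 3 (w=60) → Operator P
  Westmoor at 11 (w=90) → Operator Q
  Southcross at 20 (w=40) → Operator Q
  Eastvale at 22 (w=3) → Operator Q
  Northgate at 24 (w=150) → Operator Q
Operator P captures 65; Operator Q captures 283.

65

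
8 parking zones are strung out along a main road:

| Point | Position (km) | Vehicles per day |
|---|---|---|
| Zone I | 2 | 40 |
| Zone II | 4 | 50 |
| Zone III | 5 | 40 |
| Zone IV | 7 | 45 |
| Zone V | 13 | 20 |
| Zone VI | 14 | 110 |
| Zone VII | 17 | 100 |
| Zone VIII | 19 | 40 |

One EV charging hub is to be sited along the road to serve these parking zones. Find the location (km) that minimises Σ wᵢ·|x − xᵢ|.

x = 14

For a sum of weighted absolute distances on a line, the optimum is the weighted median (not the mean). Total weight W = 445; half-weight = 222.5.
Sort by position and accumulate weight:
  km 2 (Zone I, w=40) → cum 40
  km 4 (Zone II, w=50) → cum 90
  km 5 (Zone III, w=40) → cum 130
  km 7 (Zone IV, w=45) → cum 175
  km 13 (Zone V, w=20) → cum 195
  km 14 (Zone VI, w=110) → cum 305  ≥ 222.5 → median here
  km 17 (Zone VII, w=100) → cum 405
  km 19 (Zone VIII, w=40) → cum 445
Optimal location: km 14.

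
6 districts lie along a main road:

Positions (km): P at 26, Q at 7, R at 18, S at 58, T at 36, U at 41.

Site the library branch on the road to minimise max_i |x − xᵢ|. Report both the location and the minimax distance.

The 1-center on a line is the midpoint of the two extreme points: leftmost at 7, rightmost at 58.
Optimal location = (7 + 58)/2 = 32.5; maximum distance = (58 − 7)/2 = 25.5.

location 32.5, max distance 25.5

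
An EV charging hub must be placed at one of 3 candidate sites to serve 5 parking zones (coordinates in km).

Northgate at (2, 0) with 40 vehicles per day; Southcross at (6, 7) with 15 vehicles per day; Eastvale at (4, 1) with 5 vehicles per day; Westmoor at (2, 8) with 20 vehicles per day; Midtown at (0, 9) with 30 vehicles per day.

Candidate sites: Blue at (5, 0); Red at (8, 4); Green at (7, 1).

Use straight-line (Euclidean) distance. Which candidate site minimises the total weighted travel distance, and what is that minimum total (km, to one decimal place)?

Blue, total 712.9 km

Total weighted distance at each candidate:
  Blue (5, 0): total = 712.9
  Red (8, 4): total = 794.8
  Green (7, 1): total = 801.2
Minimum is at Blue with total 712.9 km.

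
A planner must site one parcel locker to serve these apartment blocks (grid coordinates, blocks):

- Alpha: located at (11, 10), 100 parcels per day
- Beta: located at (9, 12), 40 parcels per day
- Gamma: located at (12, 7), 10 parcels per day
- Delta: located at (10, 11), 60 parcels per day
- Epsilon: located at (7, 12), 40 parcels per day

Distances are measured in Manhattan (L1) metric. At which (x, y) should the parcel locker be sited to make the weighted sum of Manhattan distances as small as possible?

(10, 11)

Manhattan distance separates: Σwᵢ(|x−xᵢ|+|y−yᵢ|) = Σwᵢ|x−xᵢ| + Σwᵢ|y−yᵢ|, so x and y are optimised independently as 1-D weighted medians.
Total weight W = 250; half = 125.
x-coordinate, sorted with cumulative weight:
  x=7 (Epsilon, w=40) cum 40
  x=9 (Beta, w=40) cum 80
  x=10 (Delta, w=60) cum 140  ← median
  x=11 (Alpha, w=100) cum 240
  x=12 (Gamma, w=10) cum 250
⇒ x* = 10
y-coordinate, sorted with cumulative weight:
  y=7 (Gamma, w=10) cum 10
  y=10 (Alpha, w=100) cum 110
  y=11 (Delta, w=60) cum 170  ← median
  y=12 (Beta, w=40) cum 210
  y=12 (Epsilon, w=40) cum 250
⇒ y* = 11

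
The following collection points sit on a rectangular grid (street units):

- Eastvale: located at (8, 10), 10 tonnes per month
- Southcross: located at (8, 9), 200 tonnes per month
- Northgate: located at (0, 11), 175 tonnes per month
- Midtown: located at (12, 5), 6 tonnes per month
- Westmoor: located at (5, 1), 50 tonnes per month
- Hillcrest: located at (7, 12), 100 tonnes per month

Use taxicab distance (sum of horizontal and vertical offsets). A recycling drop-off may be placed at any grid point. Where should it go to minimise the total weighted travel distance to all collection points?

Manhattan distance separates: Σwᵢ(|x−xᵢ|+|y−yᵢ|) = Σwᵢ|x−xᵢ| + Σwᵢ|y−yᵢ|, so x and y are optimised independently as 1-D weighted medians.
Total weight W = 541; half = 270.5.
x-coordinate, sorted with cumulative weight:
  x=0 (Northgate, w=175) cum 175
  x=5 (Westmoor, w=50) cum 225
  x=7 (Hillcrest, w=100) cum 325  ← median
  x=8 (Eastvale, w=10) cum 335
  x=8 (Southcross, w=200) cum 535
  x=12 (Midtown, w=6) cum 541
⇒ x* = 7
y-coordinate, sorted with cumulative weight:
  y=1 (Westmoor, w=50) cum 50
  y=5 (Midtown, w=6) cum 56
  y=9 (Southcross, w=200) cum 256
  y=10 (Eastvale, w=10) cum 266
  y=11 (Northgate, w=175) cum 441  ← median
  y=12 (Hillcrest, w=100) cum 541
⇒ y* = 11

(7, 11)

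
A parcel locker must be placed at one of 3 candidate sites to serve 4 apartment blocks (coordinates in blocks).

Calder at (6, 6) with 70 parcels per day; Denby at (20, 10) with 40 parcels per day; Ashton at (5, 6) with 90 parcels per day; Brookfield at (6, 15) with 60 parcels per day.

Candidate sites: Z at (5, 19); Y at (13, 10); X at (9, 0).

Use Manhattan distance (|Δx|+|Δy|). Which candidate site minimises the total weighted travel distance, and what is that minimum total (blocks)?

Y, total 2850 blocks

Total weighted distance at each candidate:
  Z (5, 19): total = 3410
  Y (13, 10): total = 2850
  X (9, 0): total = 3450
Minimum is at Y with total 2850 blocks.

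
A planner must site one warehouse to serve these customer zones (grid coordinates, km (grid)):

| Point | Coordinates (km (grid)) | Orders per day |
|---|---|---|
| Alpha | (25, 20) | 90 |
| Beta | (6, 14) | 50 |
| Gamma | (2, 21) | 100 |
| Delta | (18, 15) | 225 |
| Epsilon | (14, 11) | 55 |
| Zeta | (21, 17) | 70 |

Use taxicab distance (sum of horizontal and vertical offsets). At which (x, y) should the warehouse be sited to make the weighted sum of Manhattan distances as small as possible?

Manhattan distance separates: Σwᵢ(|x−xᵢ|+|y−yᵢ|) = Σwᵢ|x−xᵢ| + Σwᵢ|y−yᵢ|, so x and y are optimised independently as 1-D weighted medians.
Total weight W = 590; half = 295.
x-coordinate, sorted with cumulative weight:
  x=2 (Gamma, w=100) cum 100
  x=6 (Beta, w=50) cum 150
  x=14 (Epsilon, w=55) cum 205
  x=18 (Delta, w=225) cum 430  ← median
  x=21 (Zeta, w=70) cum 500
  x=25 (Alpha, w=90) cum 590
⇒ x* = 18
y-coordinate, sorted with cumulative weight:
  y=11 (Epsilon, w=55) cum 55
  y=14 (Beta, w=50) cum 105
  y=15 (Delta, w=225) cum 330  ← median
  y=17 (Zeta, w=70) cum 400
  y=20 (Alpha, w=90) cum 490
  y=21 (Gamma, w=100) cum 590
⇒ y* = 15

(18, 15)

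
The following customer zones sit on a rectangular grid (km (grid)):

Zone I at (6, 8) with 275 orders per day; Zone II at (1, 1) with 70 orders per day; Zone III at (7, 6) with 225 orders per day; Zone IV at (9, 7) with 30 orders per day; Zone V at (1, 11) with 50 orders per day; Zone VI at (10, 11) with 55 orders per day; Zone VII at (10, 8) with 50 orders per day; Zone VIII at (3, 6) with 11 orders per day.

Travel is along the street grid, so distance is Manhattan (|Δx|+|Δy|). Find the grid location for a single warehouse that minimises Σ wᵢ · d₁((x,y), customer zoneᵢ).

Manhattan distance separates: Σwᵢ(|x−xᵢ|+|y−yᵢ|) = Σwᵢ|x−xᵢ| + Σwᵢ|y−yᵢ|, so x and y are optimised independently as 1-D weighted medians.
Total weight W = 766; half = 383.
x-coordinate, sorted with cumulative weight:
  x=1 (Zone II, w=70) cum 70
  x=1 (Zone V, w=50) cum 120
  x=3 (Zone VIII, w=11) cum 131
  x=6 (Zone I, w=275) cum 406  ← median
  x=7 (Zone III, w=225) cum 631
  x=9 (Zone IV, w=30) cum 661
  x=10 (Zone VI, w=55) cum 716
  x=10 (Zone VII, w=50) cum 766
⇒ x* = 6
y-coordinate, sorted with cumulative weight:
  y=1 (Zone II, w=70) cum 70
  y=6 (Zone III, w=225) cum 295
  y=6 (Zone VIII, w=11) cum 306
  y=7 (Zone IV, w=30) cum 336
  y=8 (Zone I, w=275) cum 611  ← median
  y=8 (Zone VII, w=50) cum 661
  y=11 (Zone V, w=50) cum 711
  y=11 (Zone VI, w=55) cum 766
⇒ y* = 8

(6, 8)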